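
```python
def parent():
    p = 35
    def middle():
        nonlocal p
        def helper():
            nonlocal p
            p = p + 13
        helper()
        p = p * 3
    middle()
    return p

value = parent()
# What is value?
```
144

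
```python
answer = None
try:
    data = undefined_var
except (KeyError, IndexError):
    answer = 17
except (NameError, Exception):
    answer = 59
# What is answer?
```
59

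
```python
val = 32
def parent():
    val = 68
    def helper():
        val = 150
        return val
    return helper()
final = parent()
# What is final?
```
150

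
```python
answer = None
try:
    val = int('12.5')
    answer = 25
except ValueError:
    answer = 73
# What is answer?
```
73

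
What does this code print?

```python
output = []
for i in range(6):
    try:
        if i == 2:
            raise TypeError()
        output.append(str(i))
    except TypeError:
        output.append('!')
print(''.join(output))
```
01!345

Exception on i=2 caught, loop continues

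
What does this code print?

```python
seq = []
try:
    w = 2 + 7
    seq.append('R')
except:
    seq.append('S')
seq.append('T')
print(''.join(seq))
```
RT

No exception, try block completes normally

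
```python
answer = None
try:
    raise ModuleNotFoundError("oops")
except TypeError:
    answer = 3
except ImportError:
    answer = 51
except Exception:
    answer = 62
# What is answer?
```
51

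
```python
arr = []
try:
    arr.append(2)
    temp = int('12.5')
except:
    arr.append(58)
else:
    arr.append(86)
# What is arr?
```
[2, 58]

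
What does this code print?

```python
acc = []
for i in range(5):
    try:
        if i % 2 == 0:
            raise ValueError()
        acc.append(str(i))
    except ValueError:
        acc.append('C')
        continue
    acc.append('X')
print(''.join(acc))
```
C1XC3XC

continue in except skips rest of loop body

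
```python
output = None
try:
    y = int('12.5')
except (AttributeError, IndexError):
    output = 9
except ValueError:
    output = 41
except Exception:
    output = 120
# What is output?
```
41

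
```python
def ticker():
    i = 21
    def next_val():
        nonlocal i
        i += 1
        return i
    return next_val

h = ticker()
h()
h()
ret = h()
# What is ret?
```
24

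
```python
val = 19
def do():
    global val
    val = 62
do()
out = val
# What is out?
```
62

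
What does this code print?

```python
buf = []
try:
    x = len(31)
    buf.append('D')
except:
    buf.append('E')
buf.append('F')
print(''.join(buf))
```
EF

Exception raised in try, caught by bare except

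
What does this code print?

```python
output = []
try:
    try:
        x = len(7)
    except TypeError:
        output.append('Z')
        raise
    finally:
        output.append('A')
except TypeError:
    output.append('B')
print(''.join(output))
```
ZAB

finally runs before re-raised exception propagates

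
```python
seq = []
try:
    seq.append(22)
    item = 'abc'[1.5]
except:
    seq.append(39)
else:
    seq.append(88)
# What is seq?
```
[22, 39]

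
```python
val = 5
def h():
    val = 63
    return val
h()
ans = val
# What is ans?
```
5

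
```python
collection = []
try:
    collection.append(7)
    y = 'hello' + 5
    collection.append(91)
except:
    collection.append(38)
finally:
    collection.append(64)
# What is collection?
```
[7, 38, 64]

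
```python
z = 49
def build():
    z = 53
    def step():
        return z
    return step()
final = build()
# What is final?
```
53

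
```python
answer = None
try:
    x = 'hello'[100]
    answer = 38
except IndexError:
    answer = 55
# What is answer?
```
55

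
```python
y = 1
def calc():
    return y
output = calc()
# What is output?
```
1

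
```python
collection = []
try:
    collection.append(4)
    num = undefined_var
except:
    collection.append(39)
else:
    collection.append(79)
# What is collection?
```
[4, 39]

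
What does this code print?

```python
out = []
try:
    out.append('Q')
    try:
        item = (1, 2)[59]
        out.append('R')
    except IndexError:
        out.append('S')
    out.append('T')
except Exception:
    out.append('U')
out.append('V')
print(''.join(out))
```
QSTV

Inner exception caught by inner handler, outer continues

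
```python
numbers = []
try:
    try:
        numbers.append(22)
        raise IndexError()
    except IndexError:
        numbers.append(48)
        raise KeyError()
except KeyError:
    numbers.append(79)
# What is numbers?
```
[22, 48, 79]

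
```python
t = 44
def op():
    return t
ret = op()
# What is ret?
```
44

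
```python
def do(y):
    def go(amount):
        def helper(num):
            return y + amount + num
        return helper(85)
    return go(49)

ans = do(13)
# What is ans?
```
147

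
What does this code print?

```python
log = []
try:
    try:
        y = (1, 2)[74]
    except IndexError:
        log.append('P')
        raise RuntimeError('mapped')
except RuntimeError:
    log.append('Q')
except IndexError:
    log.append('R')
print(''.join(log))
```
PQ

New RuntimeError raised, caught by outer RuntimeError handler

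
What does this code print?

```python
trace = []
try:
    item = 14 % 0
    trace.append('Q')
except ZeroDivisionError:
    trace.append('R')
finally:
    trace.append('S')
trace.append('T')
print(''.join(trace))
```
RST

finally always runs, even after exception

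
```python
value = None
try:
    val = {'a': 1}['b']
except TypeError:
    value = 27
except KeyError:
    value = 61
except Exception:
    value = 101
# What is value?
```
61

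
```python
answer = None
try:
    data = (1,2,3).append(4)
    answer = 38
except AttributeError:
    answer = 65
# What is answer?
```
65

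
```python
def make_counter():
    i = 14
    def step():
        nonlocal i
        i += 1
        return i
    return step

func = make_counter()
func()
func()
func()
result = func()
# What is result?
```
18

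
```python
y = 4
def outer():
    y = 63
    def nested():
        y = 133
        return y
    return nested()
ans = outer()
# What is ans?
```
133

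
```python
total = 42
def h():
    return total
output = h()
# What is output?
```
42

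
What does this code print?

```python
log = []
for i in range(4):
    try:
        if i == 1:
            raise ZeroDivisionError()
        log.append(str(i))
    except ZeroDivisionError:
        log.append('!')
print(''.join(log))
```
0!23

Exception on i=1 caught, loop continues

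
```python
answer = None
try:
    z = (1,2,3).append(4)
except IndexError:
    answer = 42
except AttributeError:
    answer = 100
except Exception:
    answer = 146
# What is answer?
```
100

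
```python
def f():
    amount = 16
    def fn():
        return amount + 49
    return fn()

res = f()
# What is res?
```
65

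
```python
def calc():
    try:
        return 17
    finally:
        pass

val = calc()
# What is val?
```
17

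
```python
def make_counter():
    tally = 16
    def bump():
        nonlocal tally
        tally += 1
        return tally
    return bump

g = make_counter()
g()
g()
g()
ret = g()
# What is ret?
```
20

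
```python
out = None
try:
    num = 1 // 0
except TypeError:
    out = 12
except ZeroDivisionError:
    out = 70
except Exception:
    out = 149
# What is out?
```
70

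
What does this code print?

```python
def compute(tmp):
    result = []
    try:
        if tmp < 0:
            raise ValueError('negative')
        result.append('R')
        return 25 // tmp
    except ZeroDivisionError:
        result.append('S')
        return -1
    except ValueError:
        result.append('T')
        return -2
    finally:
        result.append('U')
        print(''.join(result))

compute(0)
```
RSU

tmp=0 causes ZeroDivisionError, caught, finally prints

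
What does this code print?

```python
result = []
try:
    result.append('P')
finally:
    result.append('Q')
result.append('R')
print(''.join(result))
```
PQR

try/finally without except, no exception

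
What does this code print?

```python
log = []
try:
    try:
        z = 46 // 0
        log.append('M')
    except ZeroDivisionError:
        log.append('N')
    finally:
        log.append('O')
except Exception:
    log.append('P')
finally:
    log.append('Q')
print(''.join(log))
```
NOQ

Both finally blocks run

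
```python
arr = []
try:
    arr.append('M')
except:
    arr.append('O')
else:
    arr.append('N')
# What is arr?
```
['M', 'N']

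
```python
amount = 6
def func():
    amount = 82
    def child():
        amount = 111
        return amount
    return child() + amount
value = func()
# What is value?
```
193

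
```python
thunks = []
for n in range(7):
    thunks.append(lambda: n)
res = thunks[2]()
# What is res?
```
6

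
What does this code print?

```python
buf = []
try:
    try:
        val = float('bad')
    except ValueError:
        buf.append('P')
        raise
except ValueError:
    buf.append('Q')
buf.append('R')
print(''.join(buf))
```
PQR

raise without argument re-raises current exception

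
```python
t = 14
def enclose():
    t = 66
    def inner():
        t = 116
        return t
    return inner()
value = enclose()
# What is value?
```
116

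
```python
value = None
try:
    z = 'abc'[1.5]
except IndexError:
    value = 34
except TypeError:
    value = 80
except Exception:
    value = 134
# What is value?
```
80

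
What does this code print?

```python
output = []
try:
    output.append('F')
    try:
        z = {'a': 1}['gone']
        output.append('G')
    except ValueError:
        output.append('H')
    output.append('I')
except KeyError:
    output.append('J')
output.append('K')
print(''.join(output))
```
FJK

Inner handler doesn't match, propagates to outer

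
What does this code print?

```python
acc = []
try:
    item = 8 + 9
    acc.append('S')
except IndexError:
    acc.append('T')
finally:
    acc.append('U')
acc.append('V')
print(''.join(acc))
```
SUV

finally runs after normal execution too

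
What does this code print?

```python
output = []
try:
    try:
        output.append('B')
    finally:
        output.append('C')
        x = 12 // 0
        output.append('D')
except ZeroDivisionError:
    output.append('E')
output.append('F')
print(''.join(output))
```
BCEF

Exception in inner finally caught by outer except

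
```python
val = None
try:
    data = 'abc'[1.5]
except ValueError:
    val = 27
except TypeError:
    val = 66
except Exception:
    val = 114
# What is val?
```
66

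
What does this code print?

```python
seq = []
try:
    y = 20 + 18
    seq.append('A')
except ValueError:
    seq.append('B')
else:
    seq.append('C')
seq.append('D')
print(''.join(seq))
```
ACD

else block runs when no exception occurs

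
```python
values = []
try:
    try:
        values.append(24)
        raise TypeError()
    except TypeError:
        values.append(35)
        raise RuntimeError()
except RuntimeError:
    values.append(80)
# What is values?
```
[24, 35, 80]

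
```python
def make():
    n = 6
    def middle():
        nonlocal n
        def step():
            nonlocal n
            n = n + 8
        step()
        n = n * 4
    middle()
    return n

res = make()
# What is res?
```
56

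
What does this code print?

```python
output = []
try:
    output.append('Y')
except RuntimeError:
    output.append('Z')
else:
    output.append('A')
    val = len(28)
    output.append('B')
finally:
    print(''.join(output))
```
YA

Try succeeds, else appends 'A', TypeError in else is uncaught, finally prints before exception propagates ('B' never appended)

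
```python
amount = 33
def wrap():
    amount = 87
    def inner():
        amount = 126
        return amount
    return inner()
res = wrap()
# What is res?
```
126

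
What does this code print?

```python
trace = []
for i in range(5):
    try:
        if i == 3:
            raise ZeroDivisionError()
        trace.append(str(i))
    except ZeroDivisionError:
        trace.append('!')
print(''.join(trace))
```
012!4

Exception on i=3 caught, loop continues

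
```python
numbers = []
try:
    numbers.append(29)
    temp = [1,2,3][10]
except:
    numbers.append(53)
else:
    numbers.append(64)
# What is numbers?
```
[29, 53]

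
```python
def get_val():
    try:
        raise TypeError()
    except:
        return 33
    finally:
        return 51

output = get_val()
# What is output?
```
51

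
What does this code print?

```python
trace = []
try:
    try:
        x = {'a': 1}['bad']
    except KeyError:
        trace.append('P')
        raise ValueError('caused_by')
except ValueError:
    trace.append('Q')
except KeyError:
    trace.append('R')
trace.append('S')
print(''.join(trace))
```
PQS

ValueError raised and caught, original KeyError not re-raised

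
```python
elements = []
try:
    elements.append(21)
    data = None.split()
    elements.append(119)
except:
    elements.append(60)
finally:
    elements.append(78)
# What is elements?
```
[21, 60, 78]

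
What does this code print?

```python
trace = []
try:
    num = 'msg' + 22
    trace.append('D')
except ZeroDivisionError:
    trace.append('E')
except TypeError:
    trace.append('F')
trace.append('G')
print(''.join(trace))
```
FG

TypeError is caught by its specific handler, not ZeroDivisionError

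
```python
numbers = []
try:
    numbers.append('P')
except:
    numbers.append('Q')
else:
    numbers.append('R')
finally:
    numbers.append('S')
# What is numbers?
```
['P', 'R', 'S']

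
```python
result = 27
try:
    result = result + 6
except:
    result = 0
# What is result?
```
33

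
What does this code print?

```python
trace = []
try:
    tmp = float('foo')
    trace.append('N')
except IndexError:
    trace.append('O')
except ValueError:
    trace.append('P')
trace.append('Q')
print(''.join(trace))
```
PQ

ValueError is caught by its specific handler, not IndexError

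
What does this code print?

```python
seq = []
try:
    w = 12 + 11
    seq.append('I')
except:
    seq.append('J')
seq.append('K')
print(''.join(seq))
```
IK

No exception, try block completes normally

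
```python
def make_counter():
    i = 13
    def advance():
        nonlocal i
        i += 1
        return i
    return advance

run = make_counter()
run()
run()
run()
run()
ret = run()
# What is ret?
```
18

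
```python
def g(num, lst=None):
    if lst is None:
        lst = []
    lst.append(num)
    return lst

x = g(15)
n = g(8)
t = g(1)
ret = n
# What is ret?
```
[8]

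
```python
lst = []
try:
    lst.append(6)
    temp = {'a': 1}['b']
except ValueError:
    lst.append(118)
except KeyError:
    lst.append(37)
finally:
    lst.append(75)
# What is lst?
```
[6, 37, 75]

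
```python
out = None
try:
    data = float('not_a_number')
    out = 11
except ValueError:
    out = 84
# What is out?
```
84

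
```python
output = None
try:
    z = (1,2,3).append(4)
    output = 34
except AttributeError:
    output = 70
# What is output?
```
70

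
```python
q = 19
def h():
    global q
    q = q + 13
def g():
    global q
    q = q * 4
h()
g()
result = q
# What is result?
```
128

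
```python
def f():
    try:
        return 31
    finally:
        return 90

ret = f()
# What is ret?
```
90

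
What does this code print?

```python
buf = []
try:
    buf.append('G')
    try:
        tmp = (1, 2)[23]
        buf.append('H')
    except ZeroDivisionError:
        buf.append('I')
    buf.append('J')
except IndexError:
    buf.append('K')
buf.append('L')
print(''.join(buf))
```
GKL

Inner handler doesn't match, propagates to outer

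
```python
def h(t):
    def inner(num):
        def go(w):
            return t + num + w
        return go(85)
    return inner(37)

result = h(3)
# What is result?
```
125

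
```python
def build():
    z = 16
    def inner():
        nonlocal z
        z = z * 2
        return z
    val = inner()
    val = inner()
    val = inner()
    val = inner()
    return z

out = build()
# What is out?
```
256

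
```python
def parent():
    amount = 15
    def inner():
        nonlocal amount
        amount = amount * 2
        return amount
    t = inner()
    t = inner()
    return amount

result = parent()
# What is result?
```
60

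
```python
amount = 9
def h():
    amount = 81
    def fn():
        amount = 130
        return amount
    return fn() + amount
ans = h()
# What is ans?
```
211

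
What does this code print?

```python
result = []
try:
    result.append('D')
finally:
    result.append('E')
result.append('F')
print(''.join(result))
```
DEF

try/finally without except, no exception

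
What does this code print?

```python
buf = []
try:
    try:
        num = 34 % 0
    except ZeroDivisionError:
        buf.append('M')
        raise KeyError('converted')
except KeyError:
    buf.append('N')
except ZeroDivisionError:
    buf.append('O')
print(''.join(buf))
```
MN

New KeyError raised, caught by outer KeyError handler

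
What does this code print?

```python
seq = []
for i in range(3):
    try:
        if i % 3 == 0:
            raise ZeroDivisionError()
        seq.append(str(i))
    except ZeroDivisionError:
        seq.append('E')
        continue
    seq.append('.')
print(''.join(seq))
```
E1.2.

continue in except skips rest of loop body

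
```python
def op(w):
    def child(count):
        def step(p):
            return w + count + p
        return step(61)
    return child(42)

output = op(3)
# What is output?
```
106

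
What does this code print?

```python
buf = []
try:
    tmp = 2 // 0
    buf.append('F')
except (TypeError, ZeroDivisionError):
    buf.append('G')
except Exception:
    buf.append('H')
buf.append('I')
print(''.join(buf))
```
GI

ZeroDivisionError matches tuple containing it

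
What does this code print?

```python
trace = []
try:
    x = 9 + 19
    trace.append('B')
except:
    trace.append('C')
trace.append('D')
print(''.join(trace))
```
BD

No exception, try block completes normally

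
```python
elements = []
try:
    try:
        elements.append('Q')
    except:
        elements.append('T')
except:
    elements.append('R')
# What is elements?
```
['Q']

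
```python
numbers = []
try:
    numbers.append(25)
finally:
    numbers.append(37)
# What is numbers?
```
[25, 37]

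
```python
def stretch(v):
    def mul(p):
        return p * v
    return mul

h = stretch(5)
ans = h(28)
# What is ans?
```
140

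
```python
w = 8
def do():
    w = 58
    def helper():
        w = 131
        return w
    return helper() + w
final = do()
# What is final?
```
189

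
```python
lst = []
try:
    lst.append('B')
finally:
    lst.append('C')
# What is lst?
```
['B', 'C']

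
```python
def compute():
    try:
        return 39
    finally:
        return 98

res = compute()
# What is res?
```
98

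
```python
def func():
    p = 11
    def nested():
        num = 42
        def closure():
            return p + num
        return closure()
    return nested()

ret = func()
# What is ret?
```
53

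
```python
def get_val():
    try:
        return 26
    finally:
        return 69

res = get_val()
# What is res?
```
69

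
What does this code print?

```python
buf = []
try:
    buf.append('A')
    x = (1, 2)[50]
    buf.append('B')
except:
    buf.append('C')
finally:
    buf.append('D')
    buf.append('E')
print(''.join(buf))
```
ACDE

Code before exception runs, then except, then all of finally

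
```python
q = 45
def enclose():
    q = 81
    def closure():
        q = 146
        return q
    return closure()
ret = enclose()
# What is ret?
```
146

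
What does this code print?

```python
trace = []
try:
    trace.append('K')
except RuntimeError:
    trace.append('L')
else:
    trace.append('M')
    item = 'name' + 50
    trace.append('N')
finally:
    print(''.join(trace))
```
KM

Try succeeds, else appends 'M', TypeError in else is uncaught, finally prints before exception propagates ('N' never appended)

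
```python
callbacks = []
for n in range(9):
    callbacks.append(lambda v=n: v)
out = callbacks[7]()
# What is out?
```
7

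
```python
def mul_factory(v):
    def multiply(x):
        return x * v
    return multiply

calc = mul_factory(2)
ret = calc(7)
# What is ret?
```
14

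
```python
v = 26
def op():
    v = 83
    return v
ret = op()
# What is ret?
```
83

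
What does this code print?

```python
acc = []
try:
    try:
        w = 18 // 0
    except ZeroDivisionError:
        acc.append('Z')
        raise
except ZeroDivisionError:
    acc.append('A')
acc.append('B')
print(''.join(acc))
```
ZAB

raise without argument re-raises current exception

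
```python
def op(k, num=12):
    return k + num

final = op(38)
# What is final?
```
50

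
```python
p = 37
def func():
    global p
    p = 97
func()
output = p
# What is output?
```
97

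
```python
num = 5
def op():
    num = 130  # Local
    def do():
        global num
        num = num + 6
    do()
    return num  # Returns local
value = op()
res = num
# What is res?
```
11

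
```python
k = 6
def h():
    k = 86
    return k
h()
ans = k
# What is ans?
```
6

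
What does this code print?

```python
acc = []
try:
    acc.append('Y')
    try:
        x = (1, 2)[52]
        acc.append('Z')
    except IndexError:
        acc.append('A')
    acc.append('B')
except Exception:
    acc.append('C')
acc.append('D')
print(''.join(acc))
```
YABD

Inner exception caught by inner handler, outer continues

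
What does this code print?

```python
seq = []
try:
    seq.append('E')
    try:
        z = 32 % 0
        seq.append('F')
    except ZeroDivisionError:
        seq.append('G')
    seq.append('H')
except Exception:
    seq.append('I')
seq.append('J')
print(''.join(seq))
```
EGHJ

Inner exception caught by inner handler, outer continues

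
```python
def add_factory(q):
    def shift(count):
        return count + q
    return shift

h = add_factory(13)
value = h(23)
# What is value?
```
36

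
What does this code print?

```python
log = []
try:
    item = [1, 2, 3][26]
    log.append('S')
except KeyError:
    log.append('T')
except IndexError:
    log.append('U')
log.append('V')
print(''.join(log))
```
UV

IndexError is caught by its specific handler, not KeyError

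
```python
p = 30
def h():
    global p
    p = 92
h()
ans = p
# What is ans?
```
92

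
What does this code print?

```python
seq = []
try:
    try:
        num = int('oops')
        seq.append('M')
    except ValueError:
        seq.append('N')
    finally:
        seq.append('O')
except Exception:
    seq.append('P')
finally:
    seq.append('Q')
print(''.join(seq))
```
NOQ

Both finally blocks run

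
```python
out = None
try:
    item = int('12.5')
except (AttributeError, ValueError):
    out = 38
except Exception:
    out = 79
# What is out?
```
38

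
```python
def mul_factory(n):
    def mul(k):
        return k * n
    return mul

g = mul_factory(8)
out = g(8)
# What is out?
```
64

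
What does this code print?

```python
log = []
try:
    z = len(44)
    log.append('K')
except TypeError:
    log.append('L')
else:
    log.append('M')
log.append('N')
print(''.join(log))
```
LN

else block skipped when exception is caught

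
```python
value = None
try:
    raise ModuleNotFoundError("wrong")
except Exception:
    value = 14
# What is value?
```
14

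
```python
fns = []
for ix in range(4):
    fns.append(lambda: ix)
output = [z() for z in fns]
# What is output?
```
[3, 3, 3, 3]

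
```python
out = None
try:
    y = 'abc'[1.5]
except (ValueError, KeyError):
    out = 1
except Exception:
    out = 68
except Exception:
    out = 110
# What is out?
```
68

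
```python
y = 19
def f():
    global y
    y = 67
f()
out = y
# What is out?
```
67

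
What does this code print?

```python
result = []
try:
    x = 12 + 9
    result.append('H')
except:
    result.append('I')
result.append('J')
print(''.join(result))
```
HJ

No exception, try block completes normally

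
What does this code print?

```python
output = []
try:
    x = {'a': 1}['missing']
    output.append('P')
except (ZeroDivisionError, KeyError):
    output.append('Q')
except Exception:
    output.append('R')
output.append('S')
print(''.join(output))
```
QS

KeyError matches tuple containing it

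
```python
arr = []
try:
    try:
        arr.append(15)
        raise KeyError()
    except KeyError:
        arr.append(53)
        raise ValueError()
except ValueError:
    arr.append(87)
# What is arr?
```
[15, 53, 87]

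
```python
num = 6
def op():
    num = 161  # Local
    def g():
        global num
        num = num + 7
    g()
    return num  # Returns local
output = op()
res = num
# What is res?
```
13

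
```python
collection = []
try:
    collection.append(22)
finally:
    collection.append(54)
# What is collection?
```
[22, 54]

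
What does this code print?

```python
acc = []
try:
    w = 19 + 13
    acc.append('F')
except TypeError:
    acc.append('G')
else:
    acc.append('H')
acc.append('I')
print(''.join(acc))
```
FHI

else block runs when no exception occurs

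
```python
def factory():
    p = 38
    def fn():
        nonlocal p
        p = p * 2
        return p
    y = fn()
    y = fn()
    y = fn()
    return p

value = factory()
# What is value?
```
304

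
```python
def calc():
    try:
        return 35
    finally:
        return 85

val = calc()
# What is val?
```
85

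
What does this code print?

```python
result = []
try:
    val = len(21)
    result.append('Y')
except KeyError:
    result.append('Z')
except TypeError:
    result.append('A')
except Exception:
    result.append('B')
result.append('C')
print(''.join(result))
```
AC

TypeError matches before generic Exception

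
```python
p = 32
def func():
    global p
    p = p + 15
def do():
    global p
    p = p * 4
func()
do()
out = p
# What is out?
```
188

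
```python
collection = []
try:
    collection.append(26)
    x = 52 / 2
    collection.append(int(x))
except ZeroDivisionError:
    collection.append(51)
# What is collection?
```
[26, 26]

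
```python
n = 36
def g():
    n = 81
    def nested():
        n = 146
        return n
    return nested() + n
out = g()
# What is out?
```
227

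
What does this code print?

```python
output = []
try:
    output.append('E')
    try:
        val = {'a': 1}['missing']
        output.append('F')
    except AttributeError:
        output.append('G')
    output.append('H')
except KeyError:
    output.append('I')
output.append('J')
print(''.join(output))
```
EIJ

Inner handler doesn't match, propagates to outer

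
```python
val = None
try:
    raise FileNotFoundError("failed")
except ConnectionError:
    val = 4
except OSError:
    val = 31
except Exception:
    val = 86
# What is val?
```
31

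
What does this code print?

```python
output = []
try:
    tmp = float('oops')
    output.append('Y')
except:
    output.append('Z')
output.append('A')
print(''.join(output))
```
ZA

Exception raised in try, caught by bare except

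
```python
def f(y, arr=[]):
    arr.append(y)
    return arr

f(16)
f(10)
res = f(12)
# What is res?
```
[16, 10, 12]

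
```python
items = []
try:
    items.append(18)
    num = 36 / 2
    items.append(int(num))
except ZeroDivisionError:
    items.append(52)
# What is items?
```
[18, 18]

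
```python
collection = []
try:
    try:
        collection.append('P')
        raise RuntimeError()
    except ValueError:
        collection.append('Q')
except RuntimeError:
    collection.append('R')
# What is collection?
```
['P', 'R']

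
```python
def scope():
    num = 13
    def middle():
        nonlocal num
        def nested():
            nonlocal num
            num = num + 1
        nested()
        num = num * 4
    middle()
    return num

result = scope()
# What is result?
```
56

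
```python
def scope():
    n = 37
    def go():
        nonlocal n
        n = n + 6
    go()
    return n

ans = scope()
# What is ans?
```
43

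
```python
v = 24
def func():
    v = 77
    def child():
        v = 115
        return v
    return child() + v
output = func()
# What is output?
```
192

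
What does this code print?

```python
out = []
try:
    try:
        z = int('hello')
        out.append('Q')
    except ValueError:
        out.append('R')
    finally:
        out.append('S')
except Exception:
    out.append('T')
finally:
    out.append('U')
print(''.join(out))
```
RSU

Both finally blocks run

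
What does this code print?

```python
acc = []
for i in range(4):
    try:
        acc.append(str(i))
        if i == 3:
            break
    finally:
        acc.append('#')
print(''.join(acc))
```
0#1#2#3#

finally runs even when breaking out of loop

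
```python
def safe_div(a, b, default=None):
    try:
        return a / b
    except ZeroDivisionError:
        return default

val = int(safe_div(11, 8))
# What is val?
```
1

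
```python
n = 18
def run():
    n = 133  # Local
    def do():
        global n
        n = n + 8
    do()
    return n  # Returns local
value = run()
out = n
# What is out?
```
26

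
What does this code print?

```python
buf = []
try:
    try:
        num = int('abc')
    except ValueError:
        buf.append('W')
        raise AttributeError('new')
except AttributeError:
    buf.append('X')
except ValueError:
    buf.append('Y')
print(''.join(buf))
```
WX

New AttributeError raised, caught by outer AttributeError handler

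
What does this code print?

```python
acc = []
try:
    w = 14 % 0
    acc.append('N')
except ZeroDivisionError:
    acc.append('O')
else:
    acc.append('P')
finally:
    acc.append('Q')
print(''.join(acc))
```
OQ

Exception: except runs, else skipped, finally runs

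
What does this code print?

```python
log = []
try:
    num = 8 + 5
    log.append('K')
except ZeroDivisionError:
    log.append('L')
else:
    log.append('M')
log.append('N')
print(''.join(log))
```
KMN

else block runs when no exception occurs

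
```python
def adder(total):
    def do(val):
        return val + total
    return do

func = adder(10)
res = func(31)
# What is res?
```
41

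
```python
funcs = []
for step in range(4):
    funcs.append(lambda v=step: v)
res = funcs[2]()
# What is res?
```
2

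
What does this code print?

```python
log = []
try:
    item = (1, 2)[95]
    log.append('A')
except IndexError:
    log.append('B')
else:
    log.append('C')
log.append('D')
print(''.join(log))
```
BD

else block skipped when exception is caught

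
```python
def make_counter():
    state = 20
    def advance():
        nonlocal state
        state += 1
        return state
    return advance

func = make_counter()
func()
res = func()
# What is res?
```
22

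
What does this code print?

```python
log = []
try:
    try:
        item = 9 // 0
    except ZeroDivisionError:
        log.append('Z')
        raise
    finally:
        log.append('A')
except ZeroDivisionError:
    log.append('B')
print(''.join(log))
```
ZAB

finally runs before re-raised exception propagates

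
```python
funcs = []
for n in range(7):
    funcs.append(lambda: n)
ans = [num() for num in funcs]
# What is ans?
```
[6, 6, 6, 6, 6, 6, 6]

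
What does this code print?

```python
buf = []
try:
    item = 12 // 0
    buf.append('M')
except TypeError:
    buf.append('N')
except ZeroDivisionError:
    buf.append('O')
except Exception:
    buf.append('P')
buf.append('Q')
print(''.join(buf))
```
OQ

ZeroDivisionError matches before generic Exception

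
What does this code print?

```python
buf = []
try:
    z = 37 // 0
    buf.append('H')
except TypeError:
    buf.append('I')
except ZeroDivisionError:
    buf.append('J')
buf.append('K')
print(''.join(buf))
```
JK

ZeroDivisionError is caught by its specific handler, not TypeError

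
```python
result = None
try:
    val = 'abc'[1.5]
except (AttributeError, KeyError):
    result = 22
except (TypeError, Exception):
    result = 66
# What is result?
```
66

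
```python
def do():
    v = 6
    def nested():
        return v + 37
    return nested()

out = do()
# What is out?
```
43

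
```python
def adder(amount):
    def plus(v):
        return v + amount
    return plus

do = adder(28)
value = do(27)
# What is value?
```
55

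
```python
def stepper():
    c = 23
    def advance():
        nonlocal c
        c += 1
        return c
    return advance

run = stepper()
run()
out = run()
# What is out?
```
25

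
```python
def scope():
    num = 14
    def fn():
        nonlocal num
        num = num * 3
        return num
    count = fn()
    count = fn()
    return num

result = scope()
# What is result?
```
126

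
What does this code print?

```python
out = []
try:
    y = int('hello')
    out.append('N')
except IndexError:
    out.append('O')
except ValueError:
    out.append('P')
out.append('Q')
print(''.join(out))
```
PQ

ValueError is caught by its specific handler, not IndexError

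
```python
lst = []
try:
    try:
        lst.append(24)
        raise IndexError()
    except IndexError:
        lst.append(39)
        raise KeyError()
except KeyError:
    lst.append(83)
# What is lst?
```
[24, 39, 83]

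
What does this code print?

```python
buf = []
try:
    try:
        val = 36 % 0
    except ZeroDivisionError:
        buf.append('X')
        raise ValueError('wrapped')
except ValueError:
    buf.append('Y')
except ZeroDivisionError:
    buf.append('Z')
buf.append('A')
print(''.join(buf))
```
XYA

ValueError raised and caught, original ZeroDivisionError not re-raised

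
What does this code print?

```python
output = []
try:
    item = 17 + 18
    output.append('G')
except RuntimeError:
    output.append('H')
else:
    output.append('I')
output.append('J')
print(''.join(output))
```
GIJ

else block runs when no exception occurs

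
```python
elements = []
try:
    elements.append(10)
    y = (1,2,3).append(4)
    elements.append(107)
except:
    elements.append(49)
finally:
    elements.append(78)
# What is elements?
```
[10, 49, 78]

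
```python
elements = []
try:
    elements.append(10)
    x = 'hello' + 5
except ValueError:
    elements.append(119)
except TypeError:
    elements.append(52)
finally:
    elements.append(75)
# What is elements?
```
[10, 52, 75]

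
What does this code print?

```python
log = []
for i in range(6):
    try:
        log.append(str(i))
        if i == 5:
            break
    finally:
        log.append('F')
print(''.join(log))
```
0F1F2F3F4F5F

finally runs even when breaking out of loop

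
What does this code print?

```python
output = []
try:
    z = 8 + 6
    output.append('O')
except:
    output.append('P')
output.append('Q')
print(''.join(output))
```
OQ

No exception, try block completes normally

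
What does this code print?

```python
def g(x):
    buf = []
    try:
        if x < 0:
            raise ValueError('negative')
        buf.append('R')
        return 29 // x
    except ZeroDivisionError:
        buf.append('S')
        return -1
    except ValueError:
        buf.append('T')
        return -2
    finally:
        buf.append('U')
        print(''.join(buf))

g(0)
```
RSU

x=0 causes ZeroDivisionError, caught, finally prints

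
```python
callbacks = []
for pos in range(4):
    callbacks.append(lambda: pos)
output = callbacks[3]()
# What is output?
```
3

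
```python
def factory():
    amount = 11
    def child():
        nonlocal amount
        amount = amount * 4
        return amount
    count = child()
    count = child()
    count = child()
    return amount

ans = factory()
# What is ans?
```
704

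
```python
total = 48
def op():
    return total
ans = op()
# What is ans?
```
48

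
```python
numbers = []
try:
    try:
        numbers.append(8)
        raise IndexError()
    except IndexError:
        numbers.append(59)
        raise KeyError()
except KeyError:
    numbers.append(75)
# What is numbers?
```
[8, 59, 75]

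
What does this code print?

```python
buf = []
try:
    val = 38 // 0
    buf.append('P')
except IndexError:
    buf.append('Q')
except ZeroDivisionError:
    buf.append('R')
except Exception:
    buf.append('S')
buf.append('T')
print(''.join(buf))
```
RT

ZeroDivisionError matches before generic Exception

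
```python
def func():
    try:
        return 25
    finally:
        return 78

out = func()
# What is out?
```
78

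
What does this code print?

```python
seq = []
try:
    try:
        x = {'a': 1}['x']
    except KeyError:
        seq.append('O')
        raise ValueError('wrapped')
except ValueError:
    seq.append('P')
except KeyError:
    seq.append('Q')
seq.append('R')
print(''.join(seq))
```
OPR

ValueError raised and caught, original KeyError not re-raised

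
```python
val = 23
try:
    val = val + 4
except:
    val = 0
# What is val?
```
27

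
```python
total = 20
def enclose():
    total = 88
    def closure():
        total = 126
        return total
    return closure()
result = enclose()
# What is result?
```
126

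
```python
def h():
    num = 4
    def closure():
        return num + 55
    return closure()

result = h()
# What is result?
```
59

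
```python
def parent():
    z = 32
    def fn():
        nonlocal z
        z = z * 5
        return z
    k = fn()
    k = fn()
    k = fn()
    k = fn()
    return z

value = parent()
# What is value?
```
20000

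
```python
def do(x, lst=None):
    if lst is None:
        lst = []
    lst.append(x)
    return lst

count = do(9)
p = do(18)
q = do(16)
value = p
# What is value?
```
[18]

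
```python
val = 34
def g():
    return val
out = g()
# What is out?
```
34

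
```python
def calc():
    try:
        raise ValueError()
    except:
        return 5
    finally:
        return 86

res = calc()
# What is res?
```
86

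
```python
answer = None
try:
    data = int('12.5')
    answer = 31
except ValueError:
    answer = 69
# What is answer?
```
69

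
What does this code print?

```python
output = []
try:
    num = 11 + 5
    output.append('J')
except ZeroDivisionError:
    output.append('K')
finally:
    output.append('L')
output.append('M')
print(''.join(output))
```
JLM

finally runs after normal execution too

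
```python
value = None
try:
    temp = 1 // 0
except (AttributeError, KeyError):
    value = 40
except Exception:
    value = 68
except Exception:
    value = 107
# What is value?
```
68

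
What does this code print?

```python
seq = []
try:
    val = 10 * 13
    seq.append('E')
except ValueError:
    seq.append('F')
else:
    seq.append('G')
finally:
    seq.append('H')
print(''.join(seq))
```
EGH

else runs before finally when no exception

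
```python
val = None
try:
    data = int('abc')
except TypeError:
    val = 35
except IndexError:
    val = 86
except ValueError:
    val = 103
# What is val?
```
103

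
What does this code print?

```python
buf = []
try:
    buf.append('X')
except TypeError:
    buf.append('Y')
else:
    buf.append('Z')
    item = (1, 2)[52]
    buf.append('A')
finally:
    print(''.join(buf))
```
XZ

Try succeeds, else appends 'Z', IndexError in else is uncaught, finally prints before exception propagates ('A' never appended)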